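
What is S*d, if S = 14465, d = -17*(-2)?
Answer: 491810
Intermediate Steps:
d = 34
S*d = 14465*34 = 491810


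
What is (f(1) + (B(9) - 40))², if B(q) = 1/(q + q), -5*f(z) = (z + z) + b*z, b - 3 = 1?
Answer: 13712209/8100 ≈ 1692.9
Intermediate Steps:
b = 4 (b = 3 + 1 = 4)
f(z) = -6*z/5 (f(z) = -((z + z) + 4*z)/5 = -(2*z + 4*z)/5 = -6*z/5)
B(q) = 1/(2*q)
(f(1) + (B(9) - 40))² = (-6/5*1 + ((½)/9 - 40))² = (-6/5 + ((½)*(⅑) - 40))² = (-6/5 + (1/18 - 40))² = (-6/5 - 719/18)² = (-3703/90)² = 13712209/8100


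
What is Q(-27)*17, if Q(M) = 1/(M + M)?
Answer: -17/54 ≈ -0.31481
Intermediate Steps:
Q(M) = 1/(2*M)
Q(-27)*17 = ((½)/(-27))*17 = ((½)*(-1/27))*17 = -1/54*17 = -17/54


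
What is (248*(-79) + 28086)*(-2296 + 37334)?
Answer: 297612772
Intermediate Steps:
(248*(-79) + 28086)*(-2296 + 37334) = (-19592 + 28086)*35038 = 8494*35038 = 297612772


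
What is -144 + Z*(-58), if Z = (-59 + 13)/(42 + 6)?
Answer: -1061/12 ≈ -88.417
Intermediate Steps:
Z = -23/24 (Z = -46/48 = -46*1/48 = -23/24 ≈ -0.95833)
-144 + Z*(-58) = -144 - 23/24*(-58) = -144 + 667/12 = -1061/12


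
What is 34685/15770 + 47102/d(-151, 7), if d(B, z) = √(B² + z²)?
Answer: 6937/3154 + 23551*√914/2285 ≈ 313.80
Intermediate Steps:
34685/15770 + 47102/d(-151, 7) = 34685/15770 + 47102/(√((-151)² + 7²)) = 34685*(1/15770) + 47102/(√(22801 + 49)) = 6937/3154 + 47102/(√22850) = 6937/3154 + 47102/((5*√914)) = 6937/3154 + 47102*(√914/4570) = 6937/3154 + 23551*√914/2285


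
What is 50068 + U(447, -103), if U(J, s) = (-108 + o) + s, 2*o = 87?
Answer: 99801/2 ≈ 49901.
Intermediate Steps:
o = 87/2 (o = (½)*87 = 87/2 ≈ 43.500)
U(J, s) = -129/2 + s (U(J, s) = (-108 + 87/2) + s = -129/2 + s)
50068 + U(447, -103) = 50068 + (-129/2 - 103) = 50068 - 335/2 = 99801/2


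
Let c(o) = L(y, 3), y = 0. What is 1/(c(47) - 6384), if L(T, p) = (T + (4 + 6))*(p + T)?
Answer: -1/6354 ≈ -0.00015738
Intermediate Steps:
L(T, p) = (10 + T)*(T + p) (L(T, p) = (T + 10)*(T + p) = (10 + T)*(T + p))
c(o) = 30 (c(o) = 0² + 10*0 + 10*3 + 0*3 = 0 + 0 + 30 + 0 = 30)
1/(c(47) - 6384) = 1/(30 - 6384) = 1/(-6354) = -1/6354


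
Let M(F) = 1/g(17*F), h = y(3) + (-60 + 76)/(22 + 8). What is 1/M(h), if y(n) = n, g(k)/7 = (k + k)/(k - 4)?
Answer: 12614/841 ≈ 14.999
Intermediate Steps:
g(k) = 14*k/(-4 + k) (g(k) = 7*((k + k)/(k - 4)) = 7*((2*k)/(-4 + k)) = 7*(2*k/(-4 + k)) = 14*k/(-4 + k))
h = 53/15 (h = 3 + (-60 + 76)/(22 + 8) = 3 + 16/30 = 3 + 16*(1/30) = 3 + 8/15 = 53/15 ≈ 3.5333)
M(F) = (-4 + 17*F)/(238*F) (M(F) = 1/(14*(17*F)/(-4 + 17*F)) = 1/(238*F/(-4 + 17*F)) = (-4 + 17*F)/(238*F))
1/M(h) = 1/((-4 + 17*(53/15))/(238*(53/15))) = 1/((1/238)*(15/53)*(-4 + 901/15)) = 1/((1/238)*(15/53)*(841/15)) = 1/(841/12614) = 12614/841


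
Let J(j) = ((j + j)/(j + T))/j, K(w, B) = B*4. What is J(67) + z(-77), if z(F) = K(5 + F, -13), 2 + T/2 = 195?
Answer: -23554/453 ≈ -51.996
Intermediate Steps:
T = 386 (T = -4 + 2*195 = -4 + 390 = 386)
K(w, B) = 4*B
z(F) = -52 (z(F) = 4*(-13) = -52)
J(j) = 2/(386 + j) (J(j) = ((j + j)/(j + 386))/j = ((2*j)/(386 + j))/j = (2*j/(386 + j))/j = 2/(386 + j))
J(67) + z(-77) = 2/(386 + 67) - 52 = 2/453 - 52 = -23554/453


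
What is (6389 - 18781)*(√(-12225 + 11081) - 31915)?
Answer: 395490680 - 24784*I*√286 ≈ 3.9549e+8 - 4.1914e+5*I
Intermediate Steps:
(6389 - 18781)*(√(-12225 + 11081) - 31915) = -12392*(√(-1144) - 31915) = -12392*(2*I*√286 - 31915) = -12392*(-31915 + 2*I*√286) = 395490680 - 24784*I*√286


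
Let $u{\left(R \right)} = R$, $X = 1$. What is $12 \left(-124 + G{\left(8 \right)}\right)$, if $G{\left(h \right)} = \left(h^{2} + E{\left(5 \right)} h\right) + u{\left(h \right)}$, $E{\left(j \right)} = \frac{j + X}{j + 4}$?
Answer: $-560$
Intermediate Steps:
$E{\left(j \right)} = \frac{1 + j}{4 + j}$ ($E{\left(j \right)} = \frac{j + 1}{j + 4} = \frac{1 + j}{4 + j}$)
$G{\left(h \right)} = h^{2} + \frac{5 h}{3}$ ($G{\left(h \right)} = \left(h^{2} + \frac{1 + 5}{4 + 5} h\right) + h = \left(h^{2} + \frac{1}{9} \cdot 6 h\right) + h = \left(h^{2} + \frac{2 h}{3}\right) + h = h^{2} + \frac{5 h}{3}$)
$12 \left(-124 + G{\left(8 \right)}\right) = 12 \left(-124 + \frac{1}{3} \cdot 8 \left(5 + 3 \cdot 8\right)\right) = 12 \left(-124 + \frac{1}{3} \cdot 8 \left(5 + 24\right)\right) = 12 \left(-124 + \frac{1}{3} \cdot 8 \cdot 29\right) = 12 \left(-124 + \frac{232}{3}\right) = 12 \left(- \frac{140}{3}\right) = -560$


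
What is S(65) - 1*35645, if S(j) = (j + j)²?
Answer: -18745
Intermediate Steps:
S(j) = 4*j² (S(j) = (2*j)² = 4*j²)
S(65) - 1*35645 = 4*65² - 1*35645 = 4*4225 - 35645 = 16900 - 35645 = -18745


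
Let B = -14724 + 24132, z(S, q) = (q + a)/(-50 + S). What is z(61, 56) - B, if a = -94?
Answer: -103526/11 ≈ -9411.5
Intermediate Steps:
z(S, q) = (-94 + q)/(-50 + S) (z(S, q) = (q - 94)/(-50 + S) = (-94 + q)/(-50 + S))
B = 9408
z(61, 56) - B = (-94 + 56)/(-50 + 61) - 1*9408 = -38/11 - 9408 = -103526/11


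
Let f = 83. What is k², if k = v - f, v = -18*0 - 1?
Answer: 7056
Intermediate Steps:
v = -1 (v = 0 - 1 = -1)
k = -84 (k = -1 - 1*83 = -1 - 83 = -84)
k² = (-84)² = 7056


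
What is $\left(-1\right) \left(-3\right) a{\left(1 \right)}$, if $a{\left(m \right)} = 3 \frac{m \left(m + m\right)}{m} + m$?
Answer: $21$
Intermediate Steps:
$a{\left(m \right)} = 7 m$ ($a{\left(m \right)} = 3 \frac{m 2 m}{m} + m = 3 \frac{2 m^{2}}{m} + m = 3 \cdot 2 m + m = 6 m + m = 7 m$)
$\left(-1\right) \left(-3\right) a{\left(1 \right)} = \left(-1\right) \left(-3\right) 7 \cdot 1 = 3 \cdot 7 = 21$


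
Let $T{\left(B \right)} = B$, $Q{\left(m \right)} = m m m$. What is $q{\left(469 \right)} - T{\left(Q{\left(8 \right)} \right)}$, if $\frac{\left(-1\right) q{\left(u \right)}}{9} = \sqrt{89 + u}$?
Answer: $-512 - 27 \sqrt{62} \approx -724.6$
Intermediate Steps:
$Q{\left(m \right)} = m^{3}$ ($Q{\left(m \right)} = m^{2} m = m^{3}$)
$q{\left(u \right)} = - 9 \sqrt{89 + u}$
$q{\left(469 \right)} - T{\left(Q{\left(8 \right)} \right)} = - 9 \sqrt{89 + 469} - 8^{3} = - 9 \sqrt{558} - 512 = - 9 \cdot 3 \sqrt{62} - 512 = - 27 \sqrt{62} - 512 = -512 - 27 \sqrt{62}$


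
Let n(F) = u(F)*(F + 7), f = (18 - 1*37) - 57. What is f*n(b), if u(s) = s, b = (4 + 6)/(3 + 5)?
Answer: -3135/4 ≈ -783.75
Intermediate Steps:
b = 5/4 (b = 10/8 = 10*(1/8) = 5/4 ≈ 1.2500)
f = -76 (f = (18 - 37) - 57 = -19 - 57 = -76)
n(F) = F*(7 + F) (n(F) = F*(F + 7) = F*(7 + F))
f*n(b) = -95*(7 + 5/4) = -95*33/4 = -76*165/16 = -3135/4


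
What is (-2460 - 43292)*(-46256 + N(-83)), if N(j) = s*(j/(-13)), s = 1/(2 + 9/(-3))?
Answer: 27515756072/13 ≈ 2.1166e+9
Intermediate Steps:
s = -1 (s = 1/(2 + 9*(-⅓)) = 1/(2 - 3) = 1/(-1) = -1)
N(j) = j/13 (N(j) = -j/(-13) = -j*(-1)/13 = -(-1)*j/13 = j/13)
(-2460 - 43292)*(-46256 + N(-83)) = (-2460 - 43292)*(-46256 + (1/13)*(-83)) = -45752*(-46256 - 83/13) = -45752*(-601411/13) = 27515756072/13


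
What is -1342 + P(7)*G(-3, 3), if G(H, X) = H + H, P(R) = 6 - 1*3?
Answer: -1360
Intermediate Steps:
P(R) = 3 (P(R) = 6 - 3 = 3)
G(H, X) = 2*H
-1342 + P(7)*G(-3, 3) = -1342 + 3*(2*(-3)) = -1342 + 3*(-6) = -1342 - 18 = -1360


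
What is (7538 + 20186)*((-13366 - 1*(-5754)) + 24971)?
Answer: 481260916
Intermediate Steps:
(7538 + 20186)*((-13366 - 1*(-5754)) + 24971) = 27724*((-13366 + 5754) + 24971) = 27724*(-7612 + 24971) = 27724*17359 = 481260916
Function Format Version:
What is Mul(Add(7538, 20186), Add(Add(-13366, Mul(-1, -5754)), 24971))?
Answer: 481260916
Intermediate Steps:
Mul(Add(7538, 20186), Add(Add(-13366, Mul(-1, -5754)), 24971)) = Mul(27724, Add(Add(-13366, 5754), 24971)) = Mul(27724, Add(-7612, 24971)) = Mul(27724, 17359) = 481260916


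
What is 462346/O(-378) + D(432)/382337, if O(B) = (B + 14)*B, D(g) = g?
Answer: 88415711173/26303256252 ≈ 3.3614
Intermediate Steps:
O(B) = B*(14 + B) (O(B) = (14 + B)*B = B*(14 + B))
462346/O(-378) + D(432)/382337 = 462346/((-378*(14 - 378))) + 432/382337 = 462346/((-378*(-364))) + 432*(1/382337) = 462346/137592 + 432/382337 = 462346*(1/137592) + 432/382337 = 231173/68796 + 432/382337 = 88415711173/26303256252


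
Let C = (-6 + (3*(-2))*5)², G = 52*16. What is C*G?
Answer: 1078272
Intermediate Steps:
G = 832
C = 1296 (C = (-6 - 6*5)² = (-6 - 30)² = (-36)² = 1296)
C*G = 1296*832 = 1078272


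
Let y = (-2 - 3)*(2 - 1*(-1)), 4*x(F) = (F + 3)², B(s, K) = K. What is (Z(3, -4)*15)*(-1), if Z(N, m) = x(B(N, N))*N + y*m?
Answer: -1305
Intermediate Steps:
x(F) = (3 + F)²/4 (x(F) = (F + 3)²/4 = (3 + F)²/4)
y = -15 (y = -5*(2 + 1) = -5*3 = -15)
Z(N, m) = -15*m + N*(3 + N)²/4 (Z(N, m) = ((3 + N)²/4)*N - 15*m = N*(3 + N)²/4 - 15*m = -15*m + N*(3 + N)²/4)
(Z(3, -4)*15)*(-1) = ((-15*(-4) + (¼)*3*(3 + 3)²)*15)*(-1) = ((60 + (¼)*3*6²)*15)*(-1) = ((60 + (¼)*3*36)*15)*(-1) = ((60 + 27)*15)*(-1) = (87*15)*(-1) = 1305*(-1) = -1305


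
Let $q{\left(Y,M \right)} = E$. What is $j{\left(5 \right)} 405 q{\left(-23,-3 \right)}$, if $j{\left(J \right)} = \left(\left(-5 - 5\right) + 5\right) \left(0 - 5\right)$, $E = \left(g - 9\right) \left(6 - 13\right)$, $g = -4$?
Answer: $921375$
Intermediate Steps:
$E = 91$ ($E = \left(-4 - 9\right) \left(6 - 13\right) = \left(-13\right) \left(-7\right) = 91$)
$j{\left(J \right)} = 25$ ($j{\left(J \right)} = \left(-10 + 5\right) \left(-5\right) = \left(-5\right) \left(-5\right) = 25$)
$q{\left(Y,M \right)} = 91$
$j{\left(5 \right)} 405 q{\left(-23,-3 \right)} = 25 \cdot 405 \cdot 91 = 10125 \cdot 91 = 921375$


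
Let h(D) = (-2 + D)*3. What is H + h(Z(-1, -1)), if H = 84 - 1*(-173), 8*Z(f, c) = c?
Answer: 2005/8 ≈ 250.63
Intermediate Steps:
Z(f, c) = c/8
h(D) = -6 + 3*D
H = 257 (H = 84 + 173 = 257)
H + h(Z(-1, -1)) = 257 + (-6 + 3*((⅛)*(-1))) = 257 + (-6 + 3*(-⅛)) = 257 + (-6 - 3/8) = 257 - 51/8 = 2005/8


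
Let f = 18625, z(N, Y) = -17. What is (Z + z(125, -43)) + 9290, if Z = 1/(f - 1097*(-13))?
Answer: 304951879/32886 ≈ 9273.0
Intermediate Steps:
Z = 1/32886 (Z = 1/(18625 - 1097*(-13)) = 1/(18625 + 14261) = 1/32886 ≈ 3.0408e-5)
(Z + z(125, -43)) + 9290 = (1/32886 - 17) + 9290 = -559061/32886 + 9290 = 304951879/32886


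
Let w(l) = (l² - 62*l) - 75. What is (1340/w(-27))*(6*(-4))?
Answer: -1340/97 ≈ -13.814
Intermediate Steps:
w(l) = -75 + l² - 62*l
(1340/w(-27))*(6*(-4)) = (1340/(-75 + (-27)² - 62*(-27)))*(6*(-4)) = (1340/(-75 + 729 + 1674))*(-24) = (1340/2328)*(-24) = (1340*(1/2328))*(-24) = (335/582)*(-24) = -1340/97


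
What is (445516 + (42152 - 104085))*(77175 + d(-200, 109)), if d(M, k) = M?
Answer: 29526301425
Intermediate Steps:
(445516 + (42152 - 104085))*(77175 + d(-200, 109)) = (445516 + (42152 - 104085))*(77175 - 200) = (445516 - 61933)*76975 = 383583*76975 = 29526301425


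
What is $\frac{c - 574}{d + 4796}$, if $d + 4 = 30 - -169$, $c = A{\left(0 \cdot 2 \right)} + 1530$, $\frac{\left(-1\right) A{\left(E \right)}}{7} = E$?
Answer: $\frac{956}{4991} \approx 0.19154$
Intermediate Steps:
$A{\left(E \right)} = - 7 E$
$c = 1530$ ($c = - 7 \cdot 0 \cdot 2 + 1530 = \left(-7\right) 0 + 1530 = 0 + 1530 = 1530$)
$d = 195$ ($d = -4 + \left(30 - -169\right) = -4 + \left(30 + 169\right) = -4 + 199 = 195$)
$\frac{c - 574}{d + 4796} = \frac{1530 - 574}{195 + 4796} = \frac{956}{4991}$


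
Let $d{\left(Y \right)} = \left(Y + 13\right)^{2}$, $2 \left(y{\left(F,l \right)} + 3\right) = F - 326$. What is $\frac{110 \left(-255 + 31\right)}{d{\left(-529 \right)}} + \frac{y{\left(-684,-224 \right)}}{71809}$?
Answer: $- \frac{119039488}{1194973569} \approx -0.099617$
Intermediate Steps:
$y{\left(F,l \right)} = -166 + \frac{F}{2}$ ($y{\left(F,l \right)} = -3 + \frac{F - 326}{2} = -3 + \frac{-326 + F}{2} = -3 + \left(-163 + \frac{F}{2}\right) = -166 + \frac{F}{2}$)
$d{\left(Y \right)} = \left(13 + Y\right)^{2}$
$\frac{110 \left(-255 + 31\right)}{d{\left(-529 \right)}} + \frac{y{\left(-684,-224 \right)}}{71809} = \frac{110 \left(-255 + 31\right)}{\left(13 - 529\right)^{2}} + \frac{-166 + \frac{1}{2} \left(-684\right)}{71809} = \frac{110 \left(-224\right)}{\left(-516\right)^{2}} + \left(-166 - 342\right) \frac{1}{71809} = - \frac{24640}{266256} - \frac{508}{71809} = \left(-24640\right) \frac{1}{266256} - \frac{508}{71809} = - \frac{1540}{16641} - \frac{508}{71809} = - \frac{119039488}{1194973569}$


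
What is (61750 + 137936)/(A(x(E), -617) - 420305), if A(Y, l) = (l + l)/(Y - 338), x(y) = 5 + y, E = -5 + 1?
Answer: -67294182/141641551 ≈ -0.47510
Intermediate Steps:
E = -4
A(Y, l) = 2*l/(-338 + Y) (A(Y, l) = (2*l)/(-338 + Y) = 2*l/(-338 + Y))
(61750 + 137936)/(A(x(E), -617) - 420305) = (61750 + 137936)/(2*(-617)/(-338 + (5 - 4)) - 420305) = 199686/(2*(-617)/(-338 + 1) - 420305) = 199686/(2*(-617)/(-337) - 420305) = 199686/(2*(-617)*(-1/337) - 420305) = 199686/(1234/337 - 420305) = 199686/(-141641551/337) = 199686*(-337/141641551) = -67294182/141641551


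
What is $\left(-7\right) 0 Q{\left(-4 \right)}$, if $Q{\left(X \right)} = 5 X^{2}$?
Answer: $0$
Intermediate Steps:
$\left(-7\right) 0 Q{\left(-4 \right)} = \left(-7\right) 0 \cdot 5 \left(-4\right)^{2} = 0 \cdot 5 \cdot 16 = 0 \cdot 80 = 0$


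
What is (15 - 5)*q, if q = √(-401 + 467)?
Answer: 10*√66 ≈ 81.240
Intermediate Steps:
q = √66 ≈ 8.1240
(15 - 5)*q = (15 - 5)*√66 = 10*√66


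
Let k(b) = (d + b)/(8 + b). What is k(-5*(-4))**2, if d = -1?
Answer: 361/784 ≈ 0.46046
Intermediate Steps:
k(b) = (-1 + b)/(8 + b)
k(-5*(-4))**2 = ((-1 - 5*(-4))/(8 - 5*(-4)))**2 = ((-1 + 20)/(8 + 20))**2 = (19/28)**2 = 361/784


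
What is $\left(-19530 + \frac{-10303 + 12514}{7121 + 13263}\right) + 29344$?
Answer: $\frac{200050787}{20384} \approx 9814.1$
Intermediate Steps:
$\left(-19530 + \frac{-10303 + 12514}{7121 + 13263}\right) + 29344 = \left(-19530 + \frac{2211}{20384}\right) + 29344 = - \frac{398097309}{20384} + 29344 = \frac{200050787}{20384}$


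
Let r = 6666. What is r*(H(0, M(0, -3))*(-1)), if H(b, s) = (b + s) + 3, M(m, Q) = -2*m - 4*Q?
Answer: -99990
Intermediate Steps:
M(m, Q) = -4*Q - 2*m
H(b, s) = 3 + b + s
r*(H(0, M(0, -3))*(-1)) = 6666*((3 + 0 + (-4*(-3) - 2*0))*(-1)) = 6666*((3 + 0 + (12 + 0))*(-1)) = 6666*((3 + 0 + 12)*(-1)) = 6666*(15*(-1)) = 6666*(-15) = -99990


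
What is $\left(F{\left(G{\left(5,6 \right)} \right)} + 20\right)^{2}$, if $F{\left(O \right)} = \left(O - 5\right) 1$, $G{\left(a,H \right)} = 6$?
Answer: $441$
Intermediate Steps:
$F{\left(O \right)} = -5 + O$ ($F{\left(O \right)} = \left(-5 + O\right) 1 = -5 + O$)
$\left(F{\left(G{\left(5,6 \right)} \right)} + 20\right)^{2} = \left(\left(-5 + 6\right) + 20\right)^{2} = \left(1 + 20\right)^{2} = 21^{2} = 441$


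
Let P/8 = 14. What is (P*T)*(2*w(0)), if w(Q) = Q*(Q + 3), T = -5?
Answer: 0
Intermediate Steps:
w(Q) = Q*(3 + Q)
P = 112 (P = 8*14 = 112)
(P*T)*(2*w(0)) = (112*(-5))*(2*(0*(3 + 0))) = -1120*0*3 = -1120*0 = -560*0 = 0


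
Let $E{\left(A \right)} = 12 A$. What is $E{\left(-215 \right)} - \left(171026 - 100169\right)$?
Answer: $-73437$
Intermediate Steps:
$E{\left(-215 \right)} - \left(171026 - 100169\right) = 12 \left(-215\right) - \left(171026 - 100169\right) = -2580 - 70857 = -73437$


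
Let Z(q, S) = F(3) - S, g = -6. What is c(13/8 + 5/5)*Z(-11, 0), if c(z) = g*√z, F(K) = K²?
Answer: -27*√42/2 ≈ -87.490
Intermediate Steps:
Z(q, S) = 9 - S (Z(q, S) = 3² - S = 9 - S)
c(z) = -6*√z
c(13/8 + 5/5)*Z(-11, 0) = (-6*√(13/8 + 5/5))*(9 - 1*0) = (-6*√(13*(⅛) + 5*(⅕)))*(9 + 0) = -6*√(13/8 + 1)*9 = -3*√42/2*9 = -27*√42/2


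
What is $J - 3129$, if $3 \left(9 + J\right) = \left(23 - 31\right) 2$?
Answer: $- \frac{9430}{3} \approx -3143.3$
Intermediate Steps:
$J = - \frac{43}{3}$ ($J = -9 + \frac{\left(23 - 31\right) 2}{3} = -9 + \frac{\left(-8\right) 2}{3} = -9 + \frac{1}{3} \left(-16\right) = -9 - \frac{16}{3} = - \frac{43}{3} \approx -14.333$)
$J - 3129 = - \frac{43}{3} - 3129 = - \frac{9430}{3}$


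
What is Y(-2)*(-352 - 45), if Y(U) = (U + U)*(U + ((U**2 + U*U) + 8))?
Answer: 22232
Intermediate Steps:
Y(U) = 2*U*(8 + U + 2*U**2) (Y(U) = (2*U)*(U + ((U**2 + U**2) + 8)) = (2*U)*(U + (2*U**2 + 8)) = (2*U)*(U + (8 + 2*U**2)) = (2*U)*(8 + U + 2*U**2) = 2*U*(8 + U + 2*U**2))
Y(-2)*(-352 - 45) = (2*(-2)*(8 - 2 + 2*(-2)**2))*(-352 - 45) = (2*(-2)*(8 - 2 + 2*4))*(-397) = (2*(-2)*(8 - 2 + 8))*(-397) = (2*(-2)*14)*(-397) = -56*(-397) = 22232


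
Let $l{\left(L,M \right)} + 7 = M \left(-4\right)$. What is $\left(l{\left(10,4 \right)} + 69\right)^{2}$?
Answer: $2116$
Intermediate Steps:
$l{\left(L,M \right)} = -7 - 4 M$ ($l{\left(L,M \right)} = -7 + M \left(-4\right) = -7 - 4 M$)
$\left(l{\left(10,4 \right)} + 69\right)^{2} = \left(\left(-7 - 16\right) + 69\right)^{2} = \left(-23 + 69\right)^{2} = 46^{2} = 2116$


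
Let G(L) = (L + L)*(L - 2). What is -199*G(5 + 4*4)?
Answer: -158802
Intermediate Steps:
G(L) = 2*L*(-2 + L) (G(L) = (2*L)*(-2 + L) = 2*L*(-2 + L))
-199*G(5 + 4*4) = -398*(5 + 4*4)*(-2 + (5 + 4*4)) = -398*(5 + 16)*(-2 + (5 + 16)) = -398*21*(-2 + 21) = -398*21*19 = -199*798 = -158802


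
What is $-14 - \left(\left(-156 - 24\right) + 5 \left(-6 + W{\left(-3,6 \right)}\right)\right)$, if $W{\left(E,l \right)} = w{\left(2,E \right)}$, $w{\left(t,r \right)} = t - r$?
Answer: $171$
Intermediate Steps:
$W{\left(E,l \right)} = 2 - E$
$-14 - \left(\left(-156 - 24\right) + 5 \left(-6 + W{\left(-3,6 \right)}\right)\right) = -14 - \left(\left(-156 - 24\right) + 5 \left(-6 + \left(2 - -3\right)\right)\right) = -14 - \left(-180 + 5 \left(-6 + \left(2 + 3\right)\right)\right) = -14 - \left(-180 + 5 \left(-6 + 5\right)\right) = -14 - \left(-180 + 5 \left(-1\right)\right) = -14 - \left(-180 - 5\right) = -14 - -185 = -14 + 185 = 171$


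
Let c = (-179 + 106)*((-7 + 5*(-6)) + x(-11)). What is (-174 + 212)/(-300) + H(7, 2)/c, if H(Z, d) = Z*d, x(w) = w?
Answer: -1791/14600 ≈ -0.12267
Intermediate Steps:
c = 3504 (c = (-179 + 106)*((-7 + 5*(-6)) - 11) = -73*((-7 - 30) - 11) = -73*(-37 - 11) = -73*(-48) = 3504)
(-174 + 212)/(-300) + H(7, 2)/c = (-174 + 212)/(-300) + (7*2)/3504 = 38*(-1/300) + 14*(1/3504) = -19/150 + 7/1752 = -1791/14600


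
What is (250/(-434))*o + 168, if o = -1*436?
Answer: 90956/217 ≈ 419.15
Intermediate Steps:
o = -436
(250/(-434))*o + 168 = (250/(-434))*(-436) + 168 = (250*(-1/434))*(-436) + 168 = -125/217*(-436) + 168 = 54500/217 + 168 = 90956/217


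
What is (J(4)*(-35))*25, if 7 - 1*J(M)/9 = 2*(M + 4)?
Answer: 70875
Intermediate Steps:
J(M) = -9 - 18*M (J(M) = 63 - 18*(M + 4) = 63 - 18*(4 + M) = 63 - 9*(8 + 2*M) = 63 + (-72 - 18*M) = -9 - 18*M)
(J(4)*(-35))*25 = ((-9 - 18*4)*(-35))*25 = ((-9 - 72)*(-35))*25 = -81*(-35)*25 = 2835*25 = 70875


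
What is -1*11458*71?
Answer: -813518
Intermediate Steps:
-1*11458*71 = -11458*71 = -813518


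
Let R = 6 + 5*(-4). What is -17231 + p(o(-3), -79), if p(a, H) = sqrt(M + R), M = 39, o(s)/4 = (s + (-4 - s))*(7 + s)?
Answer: -17226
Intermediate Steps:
R = -14 (R = 6 - 20 = -14)
o(s) = -112 - 16*s (o(s) = 4*((s + (-4 - s))*(7 + s)) = 4*(-4*(7 + s)) = 4*(-28 - 4*s) = -112 - 16*s)
p(a, H) = 5 (p(a, H) = sqrt(39 - 14) = sqrt(25) = 5)
-17231 + p(o(-3), -79) = -17231 + 5 = -17226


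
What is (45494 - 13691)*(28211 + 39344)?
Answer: 2148451665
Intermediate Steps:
(45494 - 13691)*(28211 + 39344) = 31803*67555 = 2148451665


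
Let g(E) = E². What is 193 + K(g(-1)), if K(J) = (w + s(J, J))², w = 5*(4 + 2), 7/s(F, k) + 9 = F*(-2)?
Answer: 127682/121 ≈ 1055.2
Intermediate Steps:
s(F, k) = 7/(-9 - 2*F) (s(F, k) = 7/(-9 + F*(-2)) = 7/(-9 - 2*F))
w = 30 (w = 5*6 = 30)
K(J) = (30 - 7/(9 + 2*J))²
193 + K(g(-1)) = 193 + (263 + 60*(-1)²)²/(9 + 2*(-1)²)² = 193 + (263 + 60*1)²/(9 + 2*1)² = 193 + (263 + 60)²/(9 + 2)² = 193 + 323²/11² = 193 + (1/121)*104329 = 193 + 104329/121 = 127682/121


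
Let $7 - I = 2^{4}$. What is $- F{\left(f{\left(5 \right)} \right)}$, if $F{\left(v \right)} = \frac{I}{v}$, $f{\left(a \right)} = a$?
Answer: $\frac{9}{5} \approx 1.8$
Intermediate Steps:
$I = -9$ ($I = 7 - 2^{4} = 7 - 16 = -9$)
$F{\left(v \right)} = - \frac{9}{v}$
$- F{\left(f{\left(5 \right)} \right)} = - \frac{-9}{5} = \left(-1\right) \left(- \frac{9}{5}\right) = \frac{9}{5}$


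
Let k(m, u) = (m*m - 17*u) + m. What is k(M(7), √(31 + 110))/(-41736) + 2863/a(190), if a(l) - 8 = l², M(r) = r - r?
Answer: 2863/36108 + 17*√141/41736 ≈ 0.084127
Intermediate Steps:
M(r) = 0
a(l) = 8 + l²
k(m, u) = m + m² - 17*u (k(m, u) = (m² - 17*u) + m = m + m² - 17*u)
k(M(7), √(31 + 110))/(-41736) + 2863/a(190) = (0 + 0² - 17*√(31 + 110))/(-41736) + 2863/(8 + 190²) = (0 + 0 - 17*√141)*(-1/41736) + 2863/(8 + 36100) = -17*√141*(-1/41736) + 2863/36108 = 17*√141/41736 + 2863*(1/36108) = 17*√141/41736 + 2863/36108 = 2863/36108 + 17*√141/41736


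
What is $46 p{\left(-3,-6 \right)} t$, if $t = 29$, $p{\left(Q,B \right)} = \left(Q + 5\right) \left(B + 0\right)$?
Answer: $-16008$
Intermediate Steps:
$p{\left(Q,B \right)} = B \left(5 + Q\right)$ ($p{\left(Q,B \right)} = \left(5 + Q\right) B = B \left(5 + Q\right)$)
$46 p{\left(-3,-6 \right)} t = 46 \left(- 6 \left(5 - 3\right)\right) 29 = 46 \left(\left(-6\right) 2\right) 29 = 46 \left(-12\right) 29 = \left(-552\right) 29 = -16008$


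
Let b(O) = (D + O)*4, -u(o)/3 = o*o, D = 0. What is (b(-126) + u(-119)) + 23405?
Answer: -19582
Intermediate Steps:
u(o) = -3*o**2 (u(o) = -3*o*o = -3*o**2)
b(O) = 4*O (b(O) = (0 + O)*4 = O*4 = 4*O)
(b(-126) + u(-119)) + 23405 = (4*(-126) - 3*(-119)**2) + 23405 = (-504 - 3*14161) + 23405 = (-504 - 42483) + 23405 = -42987 + 23405 = -19582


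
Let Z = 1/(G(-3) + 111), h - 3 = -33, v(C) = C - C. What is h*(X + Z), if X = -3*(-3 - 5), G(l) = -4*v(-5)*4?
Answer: -26650/37 ≈ -720.27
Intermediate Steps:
v(C) = 0
h = -30 (h = 3 - 33 = -30)
G(l) = 0 (G(l) = -4*0*4 = 0*4 = 0)
X = 24 (X = -3*(-8) = 24)
Z = 1/111 (Z = 1/(0 + 111) = 1/111 ≈ 0.0090090)
h*(X + Z) = -30*(24 + 1/111) = -30*2665/111 = -26650/37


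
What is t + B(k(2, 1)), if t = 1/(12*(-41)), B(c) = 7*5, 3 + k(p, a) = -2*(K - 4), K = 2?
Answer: 17219/492 ≈ 34.998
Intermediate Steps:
k(p, a) = 1 (k(p, a) = -3 - 2*(2 - 4) = -3 - 2*(-2) = -3 + 4 = 1)
B(c) = 35
t = -1/492 (t = 1/(-492) = -1/492 ≈ -0.0020325)
t + B(k(2, 1)) = -1/492 + 35 = 17219/492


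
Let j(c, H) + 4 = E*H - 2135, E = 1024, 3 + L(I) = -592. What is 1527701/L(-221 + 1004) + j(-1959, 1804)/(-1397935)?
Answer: -12209854662/4752979 ≈ -2568.9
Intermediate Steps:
L(I) = -595 (L(I) = -3 - 592 = -595)
j(c, H) = -2139 + 1024*H (j(c, H) = -4 + (1024*H - 2135) = -4 + (-2135 + 1024*H) = -2139 + 1024*H)
1527701/L(-221 + 1004) + j(-1959, 1804)/(-1397935) = 1527701/(-595) + (-2139 + 1024*1804)/(-1397935) = 1527701*(-1/595) + (-2139 + 1847296)*(-1/1397935) = -218243/85 + 1845157*(-1/1397935) = -218243/85 - 1845157/1397935 = -12209854662/4752979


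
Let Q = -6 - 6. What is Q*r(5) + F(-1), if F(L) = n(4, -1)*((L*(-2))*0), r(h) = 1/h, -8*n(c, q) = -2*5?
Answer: -12/5 ≈ -2.4000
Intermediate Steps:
n(c, q) = 5/4 (n(c, q) = -(-1)*5/4 = -1/8*(-10) = 5/4)
r(h) = 1/h
Q = -12
F(L) = 0 (F(L) = 5*((L*(-2))*0)/4 = 5*(-2*L*0)/4 = (5/4)*0 = 0)
Q*r(5) + F(-1) = -12/5 + 0 = -12/5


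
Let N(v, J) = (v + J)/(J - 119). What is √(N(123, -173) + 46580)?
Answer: √992902930/146 ≈ 215.82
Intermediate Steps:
N(v, J) = (J + v)/(-119 + J)
√(N(123, -173) + 46580) = √((-173 + 123)/(-119 - 173) + 46580) = √(-50/(-292) + 46580) = √(-1/292*(-50) + 46580) = √(25/146 + 46580) = √(6800705/146) = √992902930/146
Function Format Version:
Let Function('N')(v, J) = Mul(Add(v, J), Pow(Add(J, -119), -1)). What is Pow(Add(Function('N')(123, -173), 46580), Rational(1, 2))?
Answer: Mul(Rational(1, 146), Pow(992902930, Rational(1, 2))) ≈ 215.82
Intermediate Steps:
Function('N')(v, J) = Mul(Pow(Add(-119, J), -1), Add(J, v)) (Function('N')(v, J) = Mul(Add(J, v), Pow(Add(-119, J), -1)) = Mul(Pow(Add(-119, J), -1), Add(J, v)))
Pow(Add(Function('N')(123, -173), 46580), Rational(1, 2)) = Pow(Add(Mul(Pow(Add(-119, -173), -1), Add(-173, 123)), 46580), Rational(1, 2)) = Pow(Add(Mul(Pow(-292, -1), -50), 46580), Rational(1, 2)) = Pow(Add(Mul(Rational(-1, 292), -50), 46580), Rational(1, 2)) = Pow(Add(Rational(25, 146), 46580), Rational(1, 2)) = Pow(Rational(6800705, 146), Rational(1, 2)) = Mul(Rational(1, 146), Pow(992902930, Rational(1, 2)))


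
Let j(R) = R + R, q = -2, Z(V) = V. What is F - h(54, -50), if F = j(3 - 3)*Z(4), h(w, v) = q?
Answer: 2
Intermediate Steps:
j(R) = 2*R
h(w, v) = -2
F = 0 (F = (2*(3 - 3))*4 = (2*0)*4 = 0*4 = 0)
F - h(54, -50) = 0 - 1*(-2) = 0 + 2 = 2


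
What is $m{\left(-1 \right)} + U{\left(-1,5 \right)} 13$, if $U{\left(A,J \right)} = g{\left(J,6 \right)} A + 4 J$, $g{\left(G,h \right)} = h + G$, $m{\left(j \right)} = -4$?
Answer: $113$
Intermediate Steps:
$g{\left(G,h \right)} = G + h$
$U{\left(A,J \right)} = 4 J + A \left(6 + J\right)$ ($U{\left(A,J \right)} = \left(J + 6\right) A + 4 J = \left(6 + J\right) A + 4 J = A \left(6 + J\right) + 4 J = 4 J + A \left(6 + J\right)$)
$m{\left(-1 \right)} + U{\left(-1,5 \right)} 13 = -4 + \left(4 \cdot 5 - \left(6 + 5\right)\right) 13 = -4 + \left(20 - 11\right) 13 = -4 + 9 \cdot 13 = -4 + 117 = 113$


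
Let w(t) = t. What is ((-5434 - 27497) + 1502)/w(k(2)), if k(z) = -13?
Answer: 31429/13 ≈ 2417.6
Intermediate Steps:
((-5434 - 27497) + 1502)/w(k(2)) = ((-5434 - 27497) + 1502)/(-13) = (-32931 + 1502)*(-1/13) = -31429*(-1/13) = 31429/13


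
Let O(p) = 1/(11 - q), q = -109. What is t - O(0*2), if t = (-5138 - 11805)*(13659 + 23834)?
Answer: -76229267881/120 ≈ -6.3524e+8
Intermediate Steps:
O(p) = 1/120 (O(p) = 1/(11 - 1*(-109)) = 1/(11 + 109) = 1/120)
t = -635243899 (t = -16943*37493 = -635243899)
t - O(0*2) = -635243899 - 1*1/120 = -635243899 - 1/120 = -76229267881/120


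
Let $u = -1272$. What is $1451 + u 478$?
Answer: $-606565$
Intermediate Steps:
$1451 + u 478 = 1451 - 608016 = -606565$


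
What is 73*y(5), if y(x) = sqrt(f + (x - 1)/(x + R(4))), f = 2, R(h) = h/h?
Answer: 146*sqrt(6)/3 ≈ 119.21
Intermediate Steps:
R(h) = 1
y(x) = sqrt(2 + (-1 + x)/(1 + x)) (y(x) = sqrt(2 + (x - 1)/(x + 1)) = sqrt(2 + (-1 + x)/(1 + x)))
73*y(5) = 73*sqrt((1 + 3*5)/(1 + 5)) = 73*sqrt((1 + 15)/6) = 73*sqrt((1/6)*16) = 73*sqrt(8/3) = 73*(2*sqrt(6)/3) = 146*sqrt(6)/3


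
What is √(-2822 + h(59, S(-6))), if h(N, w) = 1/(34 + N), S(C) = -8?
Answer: I*√24407385/93 ≈ 53.122*I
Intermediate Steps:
√(-2822 + h(59, S(-6))) = √(-2822 + 1/(34 + 59)) = √(-2822 + 1/93) = √(-262445/93) = I*√24407385/93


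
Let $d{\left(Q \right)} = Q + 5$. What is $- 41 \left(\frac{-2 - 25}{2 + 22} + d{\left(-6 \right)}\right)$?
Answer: $\frac{697}{8} \approx 87.125$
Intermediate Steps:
$d{\left(Q \right)} = 5 + Q$
$- 41 \left(\frac{-2 - 25}{2 + 22} + d{\left(-6 \right)}\right) = - 41 \left(\frac{-2 - 25}{2 + 22} + \left(5 - 6\right)\right) = - 41 \left(- \frac{27}{24} - 1\right) = - 41 \left(\left(-27\right) \frac{1}{24} - 1\right) = - 41 \left(- \frac{9}{8} - 1\right) = \left(-41\right) \left(- \frac{17}{8}\right) = \frac{697}{8}$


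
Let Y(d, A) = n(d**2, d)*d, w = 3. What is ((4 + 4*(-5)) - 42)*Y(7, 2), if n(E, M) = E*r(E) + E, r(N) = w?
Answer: -79576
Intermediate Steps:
r(N) = 3
n(E, M) = 4*E (n(E, M) = E*3 + E = 3*E + E = 4*E)
Y(d, A) = 4*d**3 (Y(d, A) = (4*d**2)*d = 4*d**3)
((4 + 4*(-5)) - 42)*Y(7, 2) = ((4 + 4*(-5)) - 42)*(4*7**3) = ((4 - 20) - 42)*(4*343) = (-16 - 42)*1372 = -58*1372 = -79576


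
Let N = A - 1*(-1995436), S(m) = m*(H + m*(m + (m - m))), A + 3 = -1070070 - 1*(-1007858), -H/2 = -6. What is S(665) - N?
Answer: 292154384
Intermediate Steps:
H = 12 (H = -2*(-6) = 12)
A = -62215 (A = -3 + (-1070070 - 1*(-1007858)) = -3 + (-1070070 + 1007858) = -3 - 62212 = -62215)
S(m) = m*(12 + m**2) (S(m) = m*(12 + m*(m + (m - m))) = m*(12 + m*(m + 0)) = m*(12 + m*m) = m*(12 + m**2))
N = 1933221 (N = -62215 - 1*(-1995436) = -62215 + 1995436 = 1933221)
S(665) - N = 665*(12 + 665**2) - 1*1933221 = 665*(12 + 442225) - 1933221 = 665*442237 - 1933221 = 294087605 - 1933221 = 292154384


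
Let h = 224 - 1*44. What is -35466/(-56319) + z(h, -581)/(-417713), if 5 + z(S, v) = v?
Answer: 4949204064/7841726149 ≈ 0.63114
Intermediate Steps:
h = 180 (h = 224 - 44 = 180)
z(S, v) = -5 + v
-35466/(-56319) + z(h, -581)/(-417713) = -35466/(-56319) + (-5 - 581)/(-417713) = -35466*(-1/56319) - 586*(-1/417713) = 11822/18773 + 586/417713 = 4949204064/7841726149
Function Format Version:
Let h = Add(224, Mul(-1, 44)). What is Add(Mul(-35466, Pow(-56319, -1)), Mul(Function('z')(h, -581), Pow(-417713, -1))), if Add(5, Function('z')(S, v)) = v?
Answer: Rational(4949204064, 7841726149) ≈ 0.63114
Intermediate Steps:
h = 180 (h = Add(224, -44) = 180)
Function('z')(S, v) = Add(-5, v)
Add(Mul(-35466, Pow(-56319, -1)), Mul(Function('z')(h, -581), Pow(-417713, -1))) = Add(Mul(-35466, Pow(-56319, -1)), Mul(Add(-5, -581), Pow(-417713, -1))) = Add(Mul(-35466, Rational(-1, 56319)), Mul(-586, Rational(-1, 417713))) = Add(Rational(11822, 18773), Rational(586, 417713)) = Rational(4949204064, 7841726149)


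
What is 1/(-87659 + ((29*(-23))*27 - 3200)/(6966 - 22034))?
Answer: -15068/1320824603 ≈ -1.1408e-5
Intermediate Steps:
1/(-87659 + ((29*(-23))*27 - 3200)/(6966 - 22034)) = 1/(-87659 + (-667*27 - 3200)/(-15068)) = 1/(-87659 + (-18009 - 3200)*(-1/15068)) = 1/(-87659 - 21209*(-1/15068)) = 1/(-87659 + 21209/15068) = 1/(-1320824603/15068) = -15068/1320824603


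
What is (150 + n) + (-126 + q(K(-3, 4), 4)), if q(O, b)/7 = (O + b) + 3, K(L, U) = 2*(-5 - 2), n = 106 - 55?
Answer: 26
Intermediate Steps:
n = 51
K(L, U) = -14 (K(L, U) = 2*(-7) = -14)
q(O, b) = 21 + 7*O + 7*b (q(O, b) = 7*((O + b) + 3) = 7*(3 + O + b) = 21 + 7*O + 7*b)
(150 + n) + (-126 + q(K(-3, 4), 4)) = (150 + 51) + (-126 + (21 + 7*(-14) + 7*4)) = 201 + (-126 + (21 - 98 + 28)) = 201 + (-126 - 49) = 201 - 175 = 26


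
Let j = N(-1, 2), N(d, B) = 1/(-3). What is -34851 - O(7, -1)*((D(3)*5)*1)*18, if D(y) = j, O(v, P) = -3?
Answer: -34941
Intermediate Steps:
N(d, B) = -1/3 (N(d, B) = 1*(-1/3) = -1/3)
j = -1/3 ≈ -0.33333
D(y) = -1/3
-34851 - O(7, -1)*((D(3)*5)*1)*18 = -34851 - (-3*(-1/3*5))*18 = -34851 - (-(-5))*18 = -34851 - (-3*(-5/3))*18 = -34851 - 5*18 = -34851 - 1*90 = -34851 - 90 = -34941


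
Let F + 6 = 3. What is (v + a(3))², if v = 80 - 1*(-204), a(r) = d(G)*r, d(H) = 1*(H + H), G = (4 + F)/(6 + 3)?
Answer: 729316/9 ≈ 81035.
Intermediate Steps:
F = -3 (F = -6 + 3 = -3)
G = ⅑ (G = (4 - 3)/(6 + 3) = 1/9 = 1*(⅑) = ⅑ ≈ 0.11111)
d(H) = 2*H (d(H) = 1*(2*H) = 2*H)
a(r) = 2*r/9 (a(r) = (2*(⅑))*r = 2*r/9)
v = 284 (v = 80 + 204 = 284)
(v + a(3))² = (284 + (2/9)*3)² = (284 + ⅔)² = (854/3)² = 729316/9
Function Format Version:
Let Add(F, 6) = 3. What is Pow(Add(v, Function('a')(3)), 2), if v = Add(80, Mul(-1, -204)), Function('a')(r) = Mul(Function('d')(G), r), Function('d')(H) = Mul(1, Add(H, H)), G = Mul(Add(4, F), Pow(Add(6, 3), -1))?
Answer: Rational(729316, 9) ≈ 81035.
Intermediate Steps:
F = -3 (F = Add(-6, 3) = -3)
G = Rational(1, 9) (G = Mul(Add(4, -3), Pow(Add(6, 3), -1)) = Mul(1, Pow(9, -1)) = Mul(1, Rational(1, 9)) = Rational(1, 9) ≈ 0.11111)
Function('d')(H) = Mul(2, H) (Function('d')(H) = Mul(1, Mul(2, H)) = Mul(2, H))
Function('a')(r) = Mul(Rational(2, 9), r) (Function('a')(r) = Mul(Mul(2, Rational(1, 9)), r) = Mul(Rational(2, 9), r))
v = 284 (v = Add(80, 204) = 284)
Pow(Add(v, Function('a')(3)), 2) = Pow(Add(284, Mul(Rational(2, 9), 3)), 2) = Pow(Add(284, Rational(2, 3)), 2) = Pow(Rational(854, 3), 2) = Rational(729316, 9)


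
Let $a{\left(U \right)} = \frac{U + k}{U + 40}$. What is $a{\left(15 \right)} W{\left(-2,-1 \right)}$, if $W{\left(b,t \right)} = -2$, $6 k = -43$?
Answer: $- \frac{47}{165} \approx -0.28485$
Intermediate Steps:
$k = - \frac{43}{6}$ ($k = \frac{1}{6} \left(-43\right) = - \frac{43}{6} \approx -7.1667$)
$a{\left(U \right)} = \frac{- \frac{43}{6} + U}{40 + U}$ ($a{\left(U \right)} = \frac{U - \frac{43}{6}}{U + 40} = \frac{- \frac{43}{6} + U}{40 + U}$)
$a{\left(15 \right)} W{\left(-2,-1 \right)} = \frac{- \frac{43}{6} + 15}{40 + 15} \left(-2\right) = \frac{1}{55} \cdot \frac{47}{6} \left(-2\right) = \frac{47}{330} \left(-2\right) = - \frac{47}{165}$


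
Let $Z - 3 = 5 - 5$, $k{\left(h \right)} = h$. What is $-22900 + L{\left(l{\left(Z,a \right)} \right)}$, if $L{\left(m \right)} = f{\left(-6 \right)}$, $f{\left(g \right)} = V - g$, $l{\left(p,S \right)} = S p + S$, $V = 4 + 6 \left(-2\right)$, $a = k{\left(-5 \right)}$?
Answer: $-22902$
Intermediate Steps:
$a = -5$
$V = -8$ ($V = 4 - 12 = -8$)
$Z = 3$ ($Z = 3 + \left(5 - 5\right) = 3 + 0 = 3$)
$l{\left(p,S \right)} = S + S p$
$f{\left(g \right)} = -8 - g$
$L{\left(m \right)} = -2$ ($L{\left(m \right)} = -8 - -6 = -8 + 6 = -2$)
$-22900 + L{\left(l{\left(Z,a \right)} \right)} = -22900 - 2 = -22902$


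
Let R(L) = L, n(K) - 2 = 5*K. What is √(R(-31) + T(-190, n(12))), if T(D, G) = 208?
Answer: √177 ≈ 13.304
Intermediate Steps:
n(K) = 2 + 5*K
√(R(-31) + T(-190, n(12))) = √(-31 + 208) = √177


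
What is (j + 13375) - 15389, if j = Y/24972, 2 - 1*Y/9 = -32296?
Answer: -8333821/4162 ≈ -2002.4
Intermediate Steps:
Y = 290682 (Y = 18 - 9*(-32296) = 18 + 290664 = 290682)
j = 48447/4162 (j = 290682/24972 = 290682*(1/24972) = 48447/4162 ≈ 11.640)
(j + 13375) - 15389 = (48447/4162 + 13375) - 15389 = 55715197/4162 - 15389 = -8333821/4162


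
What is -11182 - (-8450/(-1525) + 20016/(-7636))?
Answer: -1302472716/116449 ≈ -11185.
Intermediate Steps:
-11182 - (-8450/(-1525) + 20016/(-7636)) = -11182 - (-8450*(-1/1525) + 20016*(-1/7636)) = -11182 - (338/61 - 5004/1909) = -11182 - 1*339998/116449 = -11182 - 339998/116449 = -1302472716/116449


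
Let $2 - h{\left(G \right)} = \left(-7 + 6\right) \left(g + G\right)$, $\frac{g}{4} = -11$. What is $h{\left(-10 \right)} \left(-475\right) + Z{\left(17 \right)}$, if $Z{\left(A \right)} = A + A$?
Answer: $24734$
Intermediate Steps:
$Z{\left(A \right)} = 2 A$
$g = -44$ ($g = 4 \left(-11\right) = -44$)
$h{\left(G \right)} = -42 + G$ ($h{\left(G \right)} = 2 - \left(-7 + 6\right) \left(-44 + G\right) = 2 - - (-44 + G) = 2 - \left(44 - G\right) = 2 + \left(-44 + G\right) = -42 + G$)
$h{\left(-10 \right)} \left(-475\right) + Z{\left(17 \right)} = \left(-42 - 10\right) \left(-475\right) + 2 \cdot 17 = \left(-52\right) \left(-475\right) + 34 = 24700 + 34 = 24734$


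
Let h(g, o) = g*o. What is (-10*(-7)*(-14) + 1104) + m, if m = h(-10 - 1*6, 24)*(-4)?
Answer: 1660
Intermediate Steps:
m = 1536 (m = ((-10 - 1*6)*24)*(-4) = ((-10 - 6)*24)*(-4) = -16*24*(-4) = -384*(-4) = 1536)
(-10*(-7)*(-14) + 1104) + m = (-10*(-7)*(-14) + 1104) + 1536 = (70*(-14) + 1104) + 1536 = (-980 + 1104) + 1536 = 124 + 1536 = 1660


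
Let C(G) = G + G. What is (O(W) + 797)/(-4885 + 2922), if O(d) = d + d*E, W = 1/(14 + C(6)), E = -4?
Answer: -20719/51038 ≈ -0.40595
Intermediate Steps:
C(G) = 2*G
W = 1/26 (W = 1/(14 + 2*6) = 1/(14 + 12) = 1/26 ≈ 0.038462)
O(d) = -3*d (O(d) = d + d*(-4) = d - 4*d = -3*d)
(O(W) + 797)/(-4885 + 2922) = (-3*1/26 + 797)/(-4885 + 2922) = (-3/26 + 797)/(-1963) = (20719/26)*(-1/1963) = -20719/51038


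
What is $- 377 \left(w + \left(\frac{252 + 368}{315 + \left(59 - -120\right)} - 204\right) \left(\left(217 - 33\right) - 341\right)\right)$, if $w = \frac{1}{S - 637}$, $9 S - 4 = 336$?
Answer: $- \frac{1229631623195}{102467} \approx -1.2 \cdot 10^{7}$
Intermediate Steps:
$S = \frac{340}{9}$ ($S = \frac{4}{9} + \frac{1}{9} \cdot 336 = \frac{4}{9} + \frac{112}{3} = \frac{340}{9} \approx 37.778$)
$w = - \frac{9}{5393}$ ($w = \frac{1}{\frac{340}{9} - 637} = \frac{1}{- \frac{5393}{9}} = - \frac{9}{5393} \approx -0.0016688$)
$- 377 \left(w + \left(\frac{252 + 368}{315 + \left(59 - -120\right)} - 204\right) \left(\left(217 - 33\right) - 341\right)\right) = - 377 \left(- \frac{9}{5393} + \left(\frac{252 + 368}{315 + \left(59 - -120\right)} - 204\right) \left(\left(217 - 33\right) - 341\right)\right) = - 377 \left(- \frac{9}{5393} + \left(\frac{620}{315 + \left(59 + 120\right)} - 204\right) \left(\left(217 - 33\right) - 341\right)\right) = - 377 \left(- \frac{9}{5393} + \left(\frac{620}{315 + 179} - 204\right) \left(184 - 341\right)\right) = - 377 \left(- \frac{9}{5393} + \left(\frac{620}{494} - 204\right) \left(-157\right)\right) = - 377 \left(- \frac{9}{5393} + \left(620 \cdot \frac{1}{494} - 204\right) \left(-157\right)\right) = - 377 \left(- \frac{9}{5393} + \left(\frac{310}{247} - 204\right) \left(-157\right)\right) = - 377 \left(- \frac{9}{5393} - - \frac{7862246}{247}\right) = - 377 \left(- \frac{9}{5393} + \frac{7862246}{247}\right) = \left(-377\right) \frac{42401090455}{1332071} = - \frac{1229631623195}{102467}$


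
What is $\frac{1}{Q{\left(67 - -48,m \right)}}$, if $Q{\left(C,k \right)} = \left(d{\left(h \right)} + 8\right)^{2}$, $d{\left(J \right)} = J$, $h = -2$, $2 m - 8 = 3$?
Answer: $\frac{1}{36} \approx 0.027778$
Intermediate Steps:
$m = \frac{11}{2}$ ($m = 4 + \frac{1}{2} \cdot 3 = 4 + \frac{3}{2} = \frac{11}{2} \approx 5.5$)
$Q{\left(C,k \right)} = 36$ ($Q{\left(C,k \right)} = \left(-2 + 8\right)^{2} = 6^{2} = 36$)
$\frac{1}{Q{\left(67 - -48,m \right)}} = \frac{1}{36}$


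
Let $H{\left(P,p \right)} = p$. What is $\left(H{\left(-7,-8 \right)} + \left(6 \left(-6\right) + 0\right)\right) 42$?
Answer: $-1848$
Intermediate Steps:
$\left(H{\left(-7,-8 \right)} + \left(6 \left(-6\right) + 0\right)\right) 42 = \left(-8 + \left(6 \left(-6\right) + 0\right)\right) 42 = \left(-8 + \left(-36 + 0\right)\right) 42 = \left(-8 - 36\right) 42 = \left(-44\right) 42 = -1848$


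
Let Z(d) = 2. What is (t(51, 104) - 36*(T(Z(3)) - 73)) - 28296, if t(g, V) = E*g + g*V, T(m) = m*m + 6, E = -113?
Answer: -26487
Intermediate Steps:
T(m) = 6 + m² (T(m) = m² + 6 = 6 + m²)
t(g, V) = -113*g + V*g (t(g, V) = -113*g + g*V = -113*g + V*g)
(t(51, 104) - 36*(T(Z(3)) - 73)) - 28296 = (51*(-113 + 104) - 36*((6 + 2²) - 73)) - 28296 = (51*(-9) - 36*((6 + 4) - 73)) - 28296 = (-459 - 36*(10 - 73)) - 28296 = (-459 - 36*(-63)) - 28296 = (-459 + 2268) - 28296 = 1809 - 28296 = -26487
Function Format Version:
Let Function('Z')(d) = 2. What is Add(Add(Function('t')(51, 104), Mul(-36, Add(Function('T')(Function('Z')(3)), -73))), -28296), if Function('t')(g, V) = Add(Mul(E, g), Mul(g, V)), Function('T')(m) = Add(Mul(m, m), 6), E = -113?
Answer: -26487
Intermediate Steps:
Function('T')(m) = Add(6, Pow(m, 2)) (Function('T')(m) = Add(Pow(m, 2), 6) = Add(6, Pow(m, 2)))
Function('t')(g, V) = Add(Mul(-113, g), Mul(V, g)) (Function('t')(g, V) = Add(Mul(-113, g), Mul(g, V)) = Add(Mul(-113, g), Mul(V, g)))
Add(Add(Function('t')(51, 104), Mul(-36, Add(Function('T')(Function('Z')(3)), -73))), -28296) = Add(Add(Mul(51, Add(-113, 104)), Mul(-36, Add(Add(6, Pow(2, 2)), -73))), -28296) = Add(Add(Mul(51, -9), Mul(-36, Add(Add(6, 4), -73))), -28296) = Add(Add(-459, Mul(-36, Add(10, -73))), -28296) = Add(Add(-459, Mul(-36, -63)), -28296) = Add(Add(-459, 2268), -28296) = Add(1809, -28296) = -26487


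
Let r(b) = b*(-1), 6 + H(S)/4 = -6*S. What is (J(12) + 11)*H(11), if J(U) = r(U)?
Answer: 288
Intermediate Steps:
H(S) = -24 - 24*S (H(S) = -24 + 4*(-6*S) = -24 - 24*S)
r(b) = -b
J(U) = -U
(J(12) + 11)*H(11) = (-1*12 + 11)*(-24 - 24*11) = (-12 + 11)*(-24 - 264) = -1*(-288) = 288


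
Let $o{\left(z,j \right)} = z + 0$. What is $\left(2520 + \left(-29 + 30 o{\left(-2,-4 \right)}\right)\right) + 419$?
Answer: $2850$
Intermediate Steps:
$o{\left(z,j \right)} = z$
$\left(2520 + \left(-29 + 30 o{\left(-2,-4 \right)}\right)\right) + 419 = \left(2520 + \left(-29 + 30 \left(-2\right)\right)\right) + 419 = \left(2520 - 89\right) + 419 = 2431 + 419 = 2850$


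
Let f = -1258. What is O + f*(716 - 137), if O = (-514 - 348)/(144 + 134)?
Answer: -101245529/139 ≈ -7.2839e+5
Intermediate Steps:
O = -431/139 (O = -862/278 = -862*1/278 = -431/139 ≈ -3.1007)
O + f*(716 - 137) = -431/139 - 1258*(716 - 137) = -431/139 - 1258*579 = -431/139 - 728382 = -101245529/139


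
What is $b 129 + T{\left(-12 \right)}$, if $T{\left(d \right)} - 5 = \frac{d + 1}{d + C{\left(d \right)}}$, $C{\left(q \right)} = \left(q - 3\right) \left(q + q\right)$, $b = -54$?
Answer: $- \frac{2422439}{348} \approx -6961.0$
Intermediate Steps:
$C{\left(q \right)} = 2 q \left(-3 + q\right)$ ($C{\left(q \right)} = \left(-3 + q\right) 2 q = 2 q \left(-3 + q\right)$)
$T{\left(d \right)} = 5 + \frac{1 + d}{d + 2 d \left(-3 + d\right)}$ ($T{\left(d \right)} = 5 + \frac{d + 1}{d + 2 d \left(-3 + d\right)} = 5 + \frac{1 + d}{d + 2 d \left(-3 + d\right)}$)
$b 129 + T{\left(-12 \right)} = \left(-54\right) 129 + \frac{1 - -288 + 10 \left(-12\right)^{2}}{\left(-12\right) \left(-5 + 2 \left(-12\right)\right)} = -6966 - \frac{1 + 288 + 10 \cdot 144}{12 \left(-5 - 24\right)} = -6966 - \frac{1 + 288 + 1440}{12 \left(-29\right)} = -6966 - \left(- \frac{1}{348}\right) 1729 = -6966 + \frac{1729}{348} = - \frac{2422439}{348}$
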